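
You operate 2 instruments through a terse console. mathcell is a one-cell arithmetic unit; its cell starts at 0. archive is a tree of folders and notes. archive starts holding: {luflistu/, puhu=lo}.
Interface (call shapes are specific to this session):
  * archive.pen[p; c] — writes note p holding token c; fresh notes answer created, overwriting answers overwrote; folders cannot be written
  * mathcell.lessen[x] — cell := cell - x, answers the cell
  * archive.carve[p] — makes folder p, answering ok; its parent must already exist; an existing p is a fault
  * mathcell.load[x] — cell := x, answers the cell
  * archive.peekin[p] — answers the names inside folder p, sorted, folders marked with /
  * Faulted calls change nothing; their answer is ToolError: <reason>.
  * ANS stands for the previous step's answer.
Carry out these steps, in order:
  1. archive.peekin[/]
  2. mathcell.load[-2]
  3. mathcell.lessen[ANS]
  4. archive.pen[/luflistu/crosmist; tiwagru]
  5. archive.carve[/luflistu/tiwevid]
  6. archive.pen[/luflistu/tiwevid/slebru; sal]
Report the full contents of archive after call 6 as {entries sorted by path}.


Answer: {luflistu/, luflistu/crosmist=tiwagru, luflistu/tiwevid/, luflistu/tiwevid/slebru=sal, puhu=lo}

Derivation:
> archive.peekin p→/
  [luflistu/, puhu]
> mathcell.load x→-2
  -2
> mathcell.lessen x→ANS
  0
> archive.pen p→/luflistu/crosmist c→tiwagru
  created
> archive.carve p→/luflistu/tiwevid
  ok
> archive.pen p→/luflistu/tiwevid/slebru c→sal
  created


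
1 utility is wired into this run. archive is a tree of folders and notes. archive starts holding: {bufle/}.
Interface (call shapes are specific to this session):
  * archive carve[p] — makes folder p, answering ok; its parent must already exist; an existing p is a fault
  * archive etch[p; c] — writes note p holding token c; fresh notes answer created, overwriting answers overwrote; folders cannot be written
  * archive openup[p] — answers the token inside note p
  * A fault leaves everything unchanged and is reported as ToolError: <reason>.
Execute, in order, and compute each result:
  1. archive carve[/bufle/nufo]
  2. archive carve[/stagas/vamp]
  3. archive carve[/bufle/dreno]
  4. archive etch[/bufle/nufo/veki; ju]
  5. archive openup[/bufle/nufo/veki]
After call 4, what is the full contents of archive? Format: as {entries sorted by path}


% 1. archive carve(p=/bufle/nufo) ~> ok
% 2. archive carve(p=/stagas/vamp) ~> ToolError: no parent
% 3. archive carve(p=/bufle/dreno) ~> ok
% 4. archive etch(p=/bufle/nufo/veki, c=ju) ~> created
% 5. archive openup(p=/bufle/nufo/veki) ~> ju

Answer: {bufle/, bufle/dreno/, bufle/nufo/, bufle/nufo/veki=ju}


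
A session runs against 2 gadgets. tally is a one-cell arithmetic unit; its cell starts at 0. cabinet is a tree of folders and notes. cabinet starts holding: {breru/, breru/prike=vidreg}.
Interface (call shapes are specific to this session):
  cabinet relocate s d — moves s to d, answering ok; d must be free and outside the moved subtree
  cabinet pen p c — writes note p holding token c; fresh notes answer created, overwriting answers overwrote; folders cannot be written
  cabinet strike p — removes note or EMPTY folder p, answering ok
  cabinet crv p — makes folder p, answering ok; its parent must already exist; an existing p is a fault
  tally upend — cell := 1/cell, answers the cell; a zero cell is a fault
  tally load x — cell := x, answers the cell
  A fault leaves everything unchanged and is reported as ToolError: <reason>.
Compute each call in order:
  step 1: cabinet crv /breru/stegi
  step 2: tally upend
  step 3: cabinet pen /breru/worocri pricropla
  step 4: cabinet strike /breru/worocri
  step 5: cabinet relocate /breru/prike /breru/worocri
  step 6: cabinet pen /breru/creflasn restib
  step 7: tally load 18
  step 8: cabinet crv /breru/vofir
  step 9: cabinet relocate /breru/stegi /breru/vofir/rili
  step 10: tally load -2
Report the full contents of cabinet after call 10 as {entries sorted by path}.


% cabinet crv /breru/stegi
[out] ok
% tally upend
[out] ToolError: reciprocal of zero
% cabinet pen /breru/worocri pricropla
[out] created
% cabinet strike /breru/worocri
[out] ok
% cabinet relocate /breru/prike /breru/worocri
[out] ok
% cabinet pen /breru/creflasn restib
[out] created
% tally load 18
[out] 18
% cabinet crv /breru/vofir
[out] ok
% cabinet relocate /breru/stegi /breru/vofir/rili
[out] ok
% tally load -2
[out] -2

Answer: {breru/, breru/creflasn=restib, breru/vofir/, breru/vofir/rili/, breru/worocri=vidreg}


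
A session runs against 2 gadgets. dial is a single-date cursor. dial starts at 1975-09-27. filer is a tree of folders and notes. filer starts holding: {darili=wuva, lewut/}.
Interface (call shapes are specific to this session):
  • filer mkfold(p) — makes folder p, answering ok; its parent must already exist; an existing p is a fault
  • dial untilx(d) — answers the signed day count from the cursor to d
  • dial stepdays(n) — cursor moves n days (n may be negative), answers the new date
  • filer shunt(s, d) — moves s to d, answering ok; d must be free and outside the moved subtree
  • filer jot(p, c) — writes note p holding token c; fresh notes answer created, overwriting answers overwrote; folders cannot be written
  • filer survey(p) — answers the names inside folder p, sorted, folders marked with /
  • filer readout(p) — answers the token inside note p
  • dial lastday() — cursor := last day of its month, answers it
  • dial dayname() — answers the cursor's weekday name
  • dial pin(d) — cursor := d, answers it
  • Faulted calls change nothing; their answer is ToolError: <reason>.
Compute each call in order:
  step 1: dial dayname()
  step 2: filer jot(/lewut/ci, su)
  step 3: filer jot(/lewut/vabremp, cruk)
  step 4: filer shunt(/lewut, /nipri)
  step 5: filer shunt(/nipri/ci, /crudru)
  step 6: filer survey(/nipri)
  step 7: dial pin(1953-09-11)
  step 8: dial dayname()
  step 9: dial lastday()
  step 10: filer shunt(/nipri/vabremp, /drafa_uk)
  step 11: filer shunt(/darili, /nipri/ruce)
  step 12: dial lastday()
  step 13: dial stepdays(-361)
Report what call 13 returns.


Answer: 1952-10-04

Derivation:
Step: dial dayname[]
Result: Saturday
Step: filer jot[p→/lewut/ci; c→su]
Result: created
Step: filer jot[p→/lewut/vabremp; c→cruk]
Result: created
Step: filer shunt[s→/lewut; d→/nipri]
Result: ok
Step: filer shunt[s→/nipri/ci; d→/crudru]
Result: ok
Step: filer survey[p→/nipri]
Result: [vabremp]
Step: dial pin[d→1953-09-11]
Result: 1953-09-11
Step: dial dayname[]
Result: Friday
Step: dial lastday[]
Result: 1953-09-30
Step: filer shunt[s→/nipri/vabremp; d→/drafa_uk]
Result: ok
Step: filer shunt[s→/darili; d→/nipri/ruce]
Result: ok
Step: dial lastday[]
Result: 1953-09-30
Step: dial stepdays[n→-361]
Result: 1952-10-04


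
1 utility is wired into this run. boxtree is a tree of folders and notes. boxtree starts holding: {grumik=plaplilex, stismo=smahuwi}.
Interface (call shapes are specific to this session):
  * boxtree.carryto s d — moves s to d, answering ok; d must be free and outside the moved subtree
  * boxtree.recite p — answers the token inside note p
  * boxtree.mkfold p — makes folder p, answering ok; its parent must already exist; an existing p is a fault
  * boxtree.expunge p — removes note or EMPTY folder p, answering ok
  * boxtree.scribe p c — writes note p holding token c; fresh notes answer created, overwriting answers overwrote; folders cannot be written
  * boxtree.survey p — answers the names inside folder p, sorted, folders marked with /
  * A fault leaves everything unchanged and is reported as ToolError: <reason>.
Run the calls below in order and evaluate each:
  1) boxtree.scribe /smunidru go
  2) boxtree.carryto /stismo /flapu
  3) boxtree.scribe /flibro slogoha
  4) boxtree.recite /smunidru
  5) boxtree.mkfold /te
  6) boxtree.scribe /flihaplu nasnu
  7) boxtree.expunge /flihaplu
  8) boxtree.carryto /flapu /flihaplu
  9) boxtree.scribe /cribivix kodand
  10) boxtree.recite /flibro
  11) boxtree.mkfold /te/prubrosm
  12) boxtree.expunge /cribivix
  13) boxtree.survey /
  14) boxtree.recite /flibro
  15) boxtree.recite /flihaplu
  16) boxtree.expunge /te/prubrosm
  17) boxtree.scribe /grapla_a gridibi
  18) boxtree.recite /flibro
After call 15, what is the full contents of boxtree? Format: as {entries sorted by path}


Answer: {flibro=slogoha, flihaplu=smahuwi, grumik=plaplilex, smunidru=go, te/, te/prubrosm/}

Derivation:
% scribe p: /smunidru c: go
= created
% carryto s: /stismo d: /flapu
= ok
% scribe p: /flibro c: slogoha
= created
% recite p: /smunidru
= go
% mkfold p: /te
= ok
% scribe p: /flihaplu c: nasnu
= created
% expunge p: /flihaplu
= ok
% carryto s: /flapu d: /flihaplu
= ok
% scribe p: /cribivix c: kodand
= created
% recite p: /flibro
= slogoha
% mkfold p: /te/prubrosm
= ok
% expunge p: /cribivix
= ok
% survey p: /
= [flibro, flihaplu, grumik, smunidru, te/]
% recite p: /flibro
= slogoha
% recite p: /flihaplu
= smahuwi
% expunge p: /te/prubrosm
= ok
% scribe p: /grapla_a c: gridibi
= created
% recite p: /flibro
= slogoha


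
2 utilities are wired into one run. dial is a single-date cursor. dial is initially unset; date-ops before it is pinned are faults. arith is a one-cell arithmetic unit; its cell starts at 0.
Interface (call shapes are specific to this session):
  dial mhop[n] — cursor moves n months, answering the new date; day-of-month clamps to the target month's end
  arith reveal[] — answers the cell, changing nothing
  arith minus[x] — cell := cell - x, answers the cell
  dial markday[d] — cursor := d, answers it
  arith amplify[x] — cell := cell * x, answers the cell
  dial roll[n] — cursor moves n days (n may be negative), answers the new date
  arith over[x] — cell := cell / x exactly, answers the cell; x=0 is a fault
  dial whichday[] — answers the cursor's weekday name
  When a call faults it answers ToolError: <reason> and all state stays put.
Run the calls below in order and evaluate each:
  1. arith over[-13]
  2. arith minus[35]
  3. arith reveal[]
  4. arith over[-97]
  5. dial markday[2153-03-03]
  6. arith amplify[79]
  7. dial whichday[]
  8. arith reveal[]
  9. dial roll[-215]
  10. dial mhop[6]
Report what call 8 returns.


Do: arith over[x: -13]
See: 0
Do: arith minus[x: 35]
See: -35
Do: arith reveal[]
See: -35
Do: arith over[x: -97]
See: 35/97
Do: dial markday[d: 2153-03-03]
See: 2153-03-03
Do: arith amplify[x: 79]
See: 2765/97
Do: dial whichday[]
See: Saturday
Do: arith reveal[]
See: 2765/97
Do: dial roll[n: -215]
See: 2152-07-31
Do: dial mhop[n: 6]
See: 2153-01-31

Answer: 2765/97


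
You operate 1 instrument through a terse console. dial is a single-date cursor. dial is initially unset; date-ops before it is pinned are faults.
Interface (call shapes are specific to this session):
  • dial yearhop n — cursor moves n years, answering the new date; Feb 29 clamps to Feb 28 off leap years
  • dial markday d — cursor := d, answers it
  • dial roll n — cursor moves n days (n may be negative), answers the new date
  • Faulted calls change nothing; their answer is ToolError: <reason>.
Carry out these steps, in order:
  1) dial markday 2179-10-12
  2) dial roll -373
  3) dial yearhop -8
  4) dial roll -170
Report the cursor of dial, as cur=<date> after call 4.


Answer: cur=2170-04-17

Derivation:
[in] dial markday d=2179-10-12
  2179-10-12
[in] dial roll n=-373
  2178-10-04
[in] dial yearhop n=-8
  2170-10-04
[in] dial roll n=-170
  2170-04-17


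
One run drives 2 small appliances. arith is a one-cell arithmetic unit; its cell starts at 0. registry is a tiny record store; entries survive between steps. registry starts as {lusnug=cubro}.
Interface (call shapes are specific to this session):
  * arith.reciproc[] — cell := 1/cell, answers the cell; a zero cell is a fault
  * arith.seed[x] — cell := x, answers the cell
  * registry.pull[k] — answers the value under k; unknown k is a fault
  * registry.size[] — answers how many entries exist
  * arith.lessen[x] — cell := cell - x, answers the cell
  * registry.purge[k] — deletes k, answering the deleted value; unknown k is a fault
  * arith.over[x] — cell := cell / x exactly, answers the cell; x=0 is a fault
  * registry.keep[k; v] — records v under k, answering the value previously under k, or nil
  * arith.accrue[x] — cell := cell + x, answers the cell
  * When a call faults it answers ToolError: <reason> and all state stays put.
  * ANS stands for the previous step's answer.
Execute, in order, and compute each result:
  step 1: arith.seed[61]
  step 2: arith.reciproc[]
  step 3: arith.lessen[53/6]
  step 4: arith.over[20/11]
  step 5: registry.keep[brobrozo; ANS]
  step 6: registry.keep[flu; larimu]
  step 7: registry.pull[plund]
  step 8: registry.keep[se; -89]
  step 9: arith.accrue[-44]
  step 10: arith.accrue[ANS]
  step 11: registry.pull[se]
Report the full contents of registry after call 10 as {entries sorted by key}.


Act: arith.seed[61]
Obs: 61
Act: arith.reciproc[]
Obs: 1/61
Act: arith.lessen[53/6]
Obs: -3227/366
Act: arith.over[20/11]
Obs: -35497/7320
Act: registry.keep[brobrozo; ANS]
Obs: nil
Act: registry.keep[flu; larimu]
Obs: nil
Act: registry.pull[plund]
Obs: ToolError: no such key plund
Act: registry.keep[se; -89]
Obs: nil
Act: arith.accrue[-44]
Obs: -357577/7320
Act: arith.accrue[ANS]
Obs: -357577/3660
Act: registry.pull[se]
Obs: -89

Answer: {brobrozo=-35497/7320, flu=larimu, lusnug=cubro, se=-89}


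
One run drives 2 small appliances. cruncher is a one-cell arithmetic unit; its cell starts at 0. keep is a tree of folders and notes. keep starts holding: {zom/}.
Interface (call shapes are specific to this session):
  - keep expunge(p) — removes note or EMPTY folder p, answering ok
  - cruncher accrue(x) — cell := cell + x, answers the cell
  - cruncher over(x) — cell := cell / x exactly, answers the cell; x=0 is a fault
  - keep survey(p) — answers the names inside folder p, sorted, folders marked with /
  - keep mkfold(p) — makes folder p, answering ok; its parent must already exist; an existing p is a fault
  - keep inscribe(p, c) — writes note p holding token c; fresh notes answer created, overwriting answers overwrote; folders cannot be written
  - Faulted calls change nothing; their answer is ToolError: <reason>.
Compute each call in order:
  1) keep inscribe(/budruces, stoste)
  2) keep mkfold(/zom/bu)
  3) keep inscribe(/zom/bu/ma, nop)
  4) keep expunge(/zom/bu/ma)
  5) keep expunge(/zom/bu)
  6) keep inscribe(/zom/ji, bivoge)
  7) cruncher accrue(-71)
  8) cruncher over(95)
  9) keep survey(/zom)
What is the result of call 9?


Then keep inscribe with p→/budruces, c→stoste, giving created.
Then keep mkfold with p→/zom/bu, → ok.
I try keep inscribe with p→/zom/bu/ma, c→nop, → created.
Then keep expunge with p→/zom/bu/ma, and get ok.
I try keep expunge with p→/zom/bu: ok.
I call keep inscribe with p→/zom/ji, c→bivoge, and observe created.
Using cruncher accrue with x→-71, giving -71.
I use cruncher over with x→95, and see -71/95.
I call keep survey with p→/zom, — result: [ji].

Answer: [ji]


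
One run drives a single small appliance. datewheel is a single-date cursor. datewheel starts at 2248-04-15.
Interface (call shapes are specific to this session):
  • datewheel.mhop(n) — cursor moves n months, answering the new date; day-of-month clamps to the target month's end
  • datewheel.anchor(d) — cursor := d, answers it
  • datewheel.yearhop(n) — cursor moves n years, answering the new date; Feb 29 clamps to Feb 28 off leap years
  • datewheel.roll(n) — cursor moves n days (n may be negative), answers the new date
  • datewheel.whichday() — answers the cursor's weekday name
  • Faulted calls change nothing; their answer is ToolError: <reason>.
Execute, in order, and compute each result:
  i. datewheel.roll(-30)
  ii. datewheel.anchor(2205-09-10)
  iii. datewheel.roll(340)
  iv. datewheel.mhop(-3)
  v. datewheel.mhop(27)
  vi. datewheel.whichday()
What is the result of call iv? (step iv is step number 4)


Answer: 2206-05-16

Derivation:
Act: roll[n: -30]
Obs: 2248-03-16
Act: anchor[d: 2205-09-10]
Obs: 2205-09-10
Act: roll[n: 340]
Obs: 2206-08-16
Act: mhop[n: -3]
Obs: 2206-05-16
Act: mhop[n: 27]
Obs: 2208-08-16
Act: whichday[]
Obs: Tuesday


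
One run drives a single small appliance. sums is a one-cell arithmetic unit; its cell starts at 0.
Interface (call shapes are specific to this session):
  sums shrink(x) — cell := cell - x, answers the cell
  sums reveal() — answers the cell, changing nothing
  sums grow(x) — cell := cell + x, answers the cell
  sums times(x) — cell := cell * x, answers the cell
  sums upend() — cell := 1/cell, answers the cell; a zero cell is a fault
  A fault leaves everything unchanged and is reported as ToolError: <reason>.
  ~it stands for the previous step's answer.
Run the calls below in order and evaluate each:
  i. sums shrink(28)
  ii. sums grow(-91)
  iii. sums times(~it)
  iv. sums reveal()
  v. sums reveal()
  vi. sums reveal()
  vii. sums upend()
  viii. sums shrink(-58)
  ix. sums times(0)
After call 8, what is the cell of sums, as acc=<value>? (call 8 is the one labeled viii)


Answer: acc=821339/14161

Derivation:
! sums shrink(28) == -28
! sums grow(-91) == -119
! sums times(~it) == 14161
! sums reveal() == 14161
! sums reveal() == 14161
! sums reveal() == 14161
! sums upend() == 1/14161
! sums shrink(-58) == 821339/14161
! sums times(0) == 0


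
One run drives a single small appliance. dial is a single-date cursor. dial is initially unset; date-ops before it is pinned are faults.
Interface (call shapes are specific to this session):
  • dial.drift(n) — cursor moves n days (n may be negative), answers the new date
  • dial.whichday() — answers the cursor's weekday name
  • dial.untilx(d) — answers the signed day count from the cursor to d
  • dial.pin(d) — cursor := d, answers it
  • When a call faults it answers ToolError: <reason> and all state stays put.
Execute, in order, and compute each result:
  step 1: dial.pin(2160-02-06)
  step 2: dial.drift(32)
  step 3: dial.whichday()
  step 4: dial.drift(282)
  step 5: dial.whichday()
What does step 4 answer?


I use dial.pin(2160-02-06), and get 2160-02-06.
I run dial.drift(32), and get 2160-03-09.
I invoke dial.whichday, and see Sunday.
Invoking dial.drift(282), yielding 2160-12-16.
I run dial.whichday(), yielding Tuesday.

Answer: 2160-12-16


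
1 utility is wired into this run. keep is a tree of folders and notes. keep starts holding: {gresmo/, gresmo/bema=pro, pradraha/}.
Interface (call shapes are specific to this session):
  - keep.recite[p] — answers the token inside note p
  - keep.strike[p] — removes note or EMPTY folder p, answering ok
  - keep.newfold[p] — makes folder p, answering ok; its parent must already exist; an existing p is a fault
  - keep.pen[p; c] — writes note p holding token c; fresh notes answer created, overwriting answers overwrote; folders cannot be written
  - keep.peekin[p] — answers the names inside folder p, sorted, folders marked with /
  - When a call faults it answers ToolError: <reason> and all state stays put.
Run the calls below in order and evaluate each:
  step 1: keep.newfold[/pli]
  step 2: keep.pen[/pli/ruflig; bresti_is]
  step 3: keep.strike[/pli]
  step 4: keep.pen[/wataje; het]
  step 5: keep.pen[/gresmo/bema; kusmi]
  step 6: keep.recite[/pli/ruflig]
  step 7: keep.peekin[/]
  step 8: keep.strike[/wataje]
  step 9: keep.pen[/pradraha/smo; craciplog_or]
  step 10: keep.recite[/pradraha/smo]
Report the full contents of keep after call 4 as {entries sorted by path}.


Using newfold with p→/pli, which returns ok.
I run pen with p→/pli/ruflig, c→bresti_is: created.
I try strike with p→/pli, → ToolError: not empty.
Now I run pen with p→/wataje, c→het, which returns created.
Next I call pen with p→/gresmo/bema, c→kusmi, and see overwrote.
Using recite with p→/pli/ruflig, which returns bresti_is.
I try peekin with p→/, → [gresmo/, pli/, pradraha/, wataje].
I invoke strike with p→/wataje: ok.
Calling pen with p→/pradraha/smo, c→craciplog_or, yielding created.
Next I call recite with p→/pradraha/smo, and see craciplog_or.

Answer: {gresmo/, gresmo/bema=pro, pli/, pli/ruflig=bresti_is, pradraha/, wataje=het}


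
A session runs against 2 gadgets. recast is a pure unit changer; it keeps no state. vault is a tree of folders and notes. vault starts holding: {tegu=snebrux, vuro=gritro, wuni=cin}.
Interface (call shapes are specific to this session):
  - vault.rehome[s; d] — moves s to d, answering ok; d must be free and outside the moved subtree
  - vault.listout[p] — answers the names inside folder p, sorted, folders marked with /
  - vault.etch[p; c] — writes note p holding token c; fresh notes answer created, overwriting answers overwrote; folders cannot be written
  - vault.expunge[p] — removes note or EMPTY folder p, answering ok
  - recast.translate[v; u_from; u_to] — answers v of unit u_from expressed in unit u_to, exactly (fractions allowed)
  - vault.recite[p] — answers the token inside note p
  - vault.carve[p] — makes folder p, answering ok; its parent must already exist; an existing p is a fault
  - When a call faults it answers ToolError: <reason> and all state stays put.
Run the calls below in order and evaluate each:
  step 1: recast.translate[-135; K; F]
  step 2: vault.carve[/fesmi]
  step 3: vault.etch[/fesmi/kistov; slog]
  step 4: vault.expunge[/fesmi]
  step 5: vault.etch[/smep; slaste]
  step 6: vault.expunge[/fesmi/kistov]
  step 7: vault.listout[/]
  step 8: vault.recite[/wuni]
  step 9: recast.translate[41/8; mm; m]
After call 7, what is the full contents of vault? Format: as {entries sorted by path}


Answer: {fesmi/, smep=slaste, tegu=snebrux, vuro=gritro, wuni=cin}

Derivation:
! 1. recast.translate(v='-135', u_from='K', u_to='F') -> -70267/100
! 2. vault.carve(p='/fesmi') -> ok
! 3. vault.etch(p='/fesmi/kistov', c='slog') -> created
! 4. vault.expunge(p='/fesmi') -> ToolError: not empty
! 5. vault.etch(p='/smep', c='slaste') -> created
! 6. vault.expunge(p='/fesmi/kistov') -> ok
! 7. vault.listout(p='/') -> [fesmi/, smep, tegu, vuro, wuni]
! 8. vault.recite(p='/wuni') -> cin
! 9. recast.translate(v='41/8', u_from='mm', u_to='m') -> 41/8000


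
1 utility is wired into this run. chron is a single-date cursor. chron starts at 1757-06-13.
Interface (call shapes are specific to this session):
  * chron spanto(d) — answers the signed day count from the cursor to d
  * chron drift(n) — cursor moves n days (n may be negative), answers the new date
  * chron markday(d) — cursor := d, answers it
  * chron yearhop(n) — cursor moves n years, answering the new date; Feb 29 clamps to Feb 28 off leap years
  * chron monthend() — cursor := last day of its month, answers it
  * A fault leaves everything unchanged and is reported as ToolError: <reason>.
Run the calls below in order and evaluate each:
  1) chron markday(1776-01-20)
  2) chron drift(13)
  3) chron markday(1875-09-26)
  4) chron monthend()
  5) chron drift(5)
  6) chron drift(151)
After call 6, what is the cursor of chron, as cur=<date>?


> chron markday d=1776-01-20
[out] 1776-01-20
> chron drift n=13
[out] 1776-02-02
> chron markday d=1875-09-26
[out] 1875-09-26
> chron monthend
[out] 1875-09-30
> chron drift n=5
[out] 1875-10-05
> chron drift n=151
[out] 1876-03-04

Answer: cur=1876-03-04


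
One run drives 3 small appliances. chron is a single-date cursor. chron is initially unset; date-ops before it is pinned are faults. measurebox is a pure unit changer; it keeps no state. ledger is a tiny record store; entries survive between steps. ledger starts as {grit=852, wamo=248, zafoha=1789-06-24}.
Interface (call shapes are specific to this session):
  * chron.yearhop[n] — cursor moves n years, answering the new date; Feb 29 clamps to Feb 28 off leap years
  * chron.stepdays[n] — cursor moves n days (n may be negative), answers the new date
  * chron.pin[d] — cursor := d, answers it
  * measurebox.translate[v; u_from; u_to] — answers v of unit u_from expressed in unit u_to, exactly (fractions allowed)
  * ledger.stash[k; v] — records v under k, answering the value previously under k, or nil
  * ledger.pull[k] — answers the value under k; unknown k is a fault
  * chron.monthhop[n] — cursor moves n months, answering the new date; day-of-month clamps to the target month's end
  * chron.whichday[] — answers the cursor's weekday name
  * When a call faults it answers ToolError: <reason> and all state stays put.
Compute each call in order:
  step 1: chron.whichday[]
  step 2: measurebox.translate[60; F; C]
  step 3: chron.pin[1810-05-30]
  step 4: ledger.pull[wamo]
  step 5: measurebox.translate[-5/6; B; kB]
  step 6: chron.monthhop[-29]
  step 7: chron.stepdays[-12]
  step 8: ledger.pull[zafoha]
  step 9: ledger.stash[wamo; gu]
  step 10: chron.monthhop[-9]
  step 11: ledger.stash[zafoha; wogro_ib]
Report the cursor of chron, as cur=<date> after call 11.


Answer: cur=1807-03-18

Derivation:
CALL chron.whichday[]
RET  ToolError: no date set
CALL measurebox.translate[v: 60; u_from: F; u_to: C]
RET  140/9
CALL chron.pin[d: 1810-05-30]
RET  1810-05-30
CALL ledger.pull[k: wamo]
RET  248
CALL measurebox.translate[v: -5/6; u_from: B; u_to: kB]
RET  -1/1200
CALL chron.monthhop[n: -29]
RET  1807-12-30
CALL chron.stepdays[n: -12]
RET  1807-12-18
CALL ledger.pull[k: zafoha]
RET  1789-06-24
CALL ledger.stash[k: wamo; v: gu]
RET  248
CALL chron.monthhop[n: -9]
RET  1807-03-18
CALL ledger.stash[k: zafoha; v: wogro_ib]
RET  1789-06-24


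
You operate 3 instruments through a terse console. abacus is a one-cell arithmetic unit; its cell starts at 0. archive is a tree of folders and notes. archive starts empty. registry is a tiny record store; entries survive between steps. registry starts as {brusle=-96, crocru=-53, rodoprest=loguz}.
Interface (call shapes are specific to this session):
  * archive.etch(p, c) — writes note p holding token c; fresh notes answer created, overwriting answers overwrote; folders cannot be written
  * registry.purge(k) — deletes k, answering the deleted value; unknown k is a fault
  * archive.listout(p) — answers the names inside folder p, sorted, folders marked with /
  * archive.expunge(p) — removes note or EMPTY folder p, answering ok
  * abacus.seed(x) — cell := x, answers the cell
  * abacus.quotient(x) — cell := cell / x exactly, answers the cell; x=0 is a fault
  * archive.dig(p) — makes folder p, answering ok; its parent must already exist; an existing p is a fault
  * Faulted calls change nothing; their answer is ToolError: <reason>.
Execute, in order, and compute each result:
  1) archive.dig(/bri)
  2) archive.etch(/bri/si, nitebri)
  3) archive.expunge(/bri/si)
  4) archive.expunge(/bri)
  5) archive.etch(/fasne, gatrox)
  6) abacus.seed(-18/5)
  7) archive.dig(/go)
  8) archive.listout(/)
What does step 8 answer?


// 1. archive.dig(p→/bri) : ok
// 2. archive.etch(p→/bri/si, c→nitebri) : created
// 3. archive.expunge(p→/bri/si) : ok
// 4. archive.expunge(p→/bri) : ok
// 5. archive.etch(p→/fasne, c→gatrox) : created
// 6. abacus.seed(x→-18/5) : -18/5
// 7. archive.dig(p→/go) : ok
// 8. archive.listout(p→/) : [fasne, go/]

Answer: [fasne, go/]


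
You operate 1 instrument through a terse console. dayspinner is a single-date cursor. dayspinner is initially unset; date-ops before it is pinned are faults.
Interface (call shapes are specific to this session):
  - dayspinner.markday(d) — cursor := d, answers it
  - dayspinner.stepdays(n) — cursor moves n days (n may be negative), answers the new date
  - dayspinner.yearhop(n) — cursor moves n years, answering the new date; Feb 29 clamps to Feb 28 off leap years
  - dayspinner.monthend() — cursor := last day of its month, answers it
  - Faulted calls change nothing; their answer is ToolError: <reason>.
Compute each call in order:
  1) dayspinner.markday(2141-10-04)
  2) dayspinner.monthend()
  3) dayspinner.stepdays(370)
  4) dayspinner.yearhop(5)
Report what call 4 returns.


==> dayspinner.markday(d=2141-10-04)
<== 2141-10-04
==> dayspinner.monthend()
<== 2141-10-31
==> dayspinner.stepdays(n=370)
<== 2142-11-05
==> dayspinner.yearhop(n=5)
<== 2147-11-05

Answer: 2147-11-05


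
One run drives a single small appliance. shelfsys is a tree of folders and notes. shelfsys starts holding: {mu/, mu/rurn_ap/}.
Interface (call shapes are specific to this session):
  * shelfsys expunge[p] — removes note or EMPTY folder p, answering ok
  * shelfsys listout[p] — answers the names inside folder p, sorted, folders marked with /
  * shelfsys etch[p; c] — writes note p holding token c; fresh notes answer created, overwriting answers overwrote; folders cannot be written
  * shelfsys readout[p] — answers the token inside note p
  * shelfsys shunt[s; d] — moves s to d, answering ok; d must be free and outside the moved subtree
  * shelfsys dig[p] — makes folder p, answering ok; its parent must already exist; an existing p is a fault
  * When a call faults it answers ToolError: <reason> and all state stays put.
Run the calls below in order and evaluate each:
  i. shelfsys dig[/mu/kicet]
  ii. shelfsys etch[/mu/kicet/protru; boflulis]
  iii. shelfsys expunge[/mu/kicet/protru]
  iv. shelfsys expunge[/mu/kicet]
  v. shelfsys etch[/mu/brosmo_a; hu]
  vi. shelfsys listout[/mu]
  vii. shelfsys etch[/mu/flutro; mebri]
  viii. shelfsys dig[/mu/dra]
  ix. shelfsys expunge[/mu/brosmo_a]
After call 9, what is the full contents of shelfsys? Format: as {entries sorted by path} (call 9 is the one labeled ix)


% shelfsys dig p: /mu/kicet
= ok
% shelfsys etch p: /mu/kicet/protru c: boflulis
= created
% shelfsys expunge p: /mu/kicet/protru
= ok
% shelfsys expunge p: /mu/kicet
= ok
% shelfsys etch p: /mu/brosmo_a c: hu
= created
% shelfsys listout p: /mu
= [brosmo_a, rurn_ap/]
% shelfsys etch p: /mu/flutro c: mebri
= created
% shelfsys dig p: /mu/dra
= ok
% shelfsys expunge p: /mu/brosmo_a
= ok

Answer: {mu/, mu/dra/, mu/flutro=mebri, mu/rurn_ap/}


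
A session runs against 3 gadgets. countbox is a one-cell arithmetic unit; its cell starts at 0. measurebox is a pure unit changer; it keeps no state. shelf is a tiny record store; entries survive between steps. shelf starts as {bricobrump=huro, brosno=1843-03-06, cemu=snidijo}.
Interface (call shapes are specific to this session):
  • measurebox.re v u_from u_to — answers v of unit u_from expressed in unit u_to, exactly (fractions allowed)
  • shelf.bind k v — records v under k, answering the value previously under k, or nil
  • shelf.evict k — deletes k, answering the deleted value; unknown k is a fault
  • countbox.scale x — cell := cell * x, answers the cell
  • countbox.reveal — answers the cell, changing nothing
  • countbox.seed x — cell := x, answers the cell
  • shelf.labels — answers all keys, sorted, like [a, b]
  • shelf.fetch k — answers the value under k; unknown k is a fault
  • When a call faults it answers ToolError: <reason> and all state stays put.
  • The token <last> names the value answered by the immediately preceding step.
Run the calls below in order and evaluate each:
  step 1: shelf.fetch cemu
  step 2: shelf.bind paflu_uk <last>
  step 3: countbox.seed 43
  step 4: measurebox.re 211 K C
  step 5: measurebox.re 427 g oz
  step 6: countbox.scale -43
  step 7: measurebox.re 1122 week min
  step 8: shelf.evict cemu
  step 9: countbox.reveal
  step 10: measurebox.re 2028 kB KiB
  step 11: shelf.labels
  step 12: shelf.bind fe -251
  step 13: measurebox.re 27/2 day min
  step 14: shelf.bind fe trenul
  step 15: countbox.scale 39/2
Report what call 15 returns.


Answer: -72111/2

Derivation:
% fetch k='cemu'
= snidijo
% bind k='paflu_uk' v='<last>'
= nil
% seed x='43'
= 43
% re v='211' u_from='K' u_to='C'
= -1243/20
% re v='427' u_from='g' u_to='oz'
= 97600000/6479891
% scale x='-43'
= -1849
% re v='1122' u_from='week' u_to='min'
= 11309760
% evict k='cemu'
= snidijo
% reveal
= -1849
% re v='2028' u_from='kB' u_to='KiB'
= 63375/32
% labels
= [bricobrump, brosno, paflu_uk]
% bind k='fe' v='-251'
= nil
% re v='27/2' u_from='day' u_to='min'
= 19440
% bind k='fe' v='trenul'
= -251
% scale x='39/2'
= -72111/2


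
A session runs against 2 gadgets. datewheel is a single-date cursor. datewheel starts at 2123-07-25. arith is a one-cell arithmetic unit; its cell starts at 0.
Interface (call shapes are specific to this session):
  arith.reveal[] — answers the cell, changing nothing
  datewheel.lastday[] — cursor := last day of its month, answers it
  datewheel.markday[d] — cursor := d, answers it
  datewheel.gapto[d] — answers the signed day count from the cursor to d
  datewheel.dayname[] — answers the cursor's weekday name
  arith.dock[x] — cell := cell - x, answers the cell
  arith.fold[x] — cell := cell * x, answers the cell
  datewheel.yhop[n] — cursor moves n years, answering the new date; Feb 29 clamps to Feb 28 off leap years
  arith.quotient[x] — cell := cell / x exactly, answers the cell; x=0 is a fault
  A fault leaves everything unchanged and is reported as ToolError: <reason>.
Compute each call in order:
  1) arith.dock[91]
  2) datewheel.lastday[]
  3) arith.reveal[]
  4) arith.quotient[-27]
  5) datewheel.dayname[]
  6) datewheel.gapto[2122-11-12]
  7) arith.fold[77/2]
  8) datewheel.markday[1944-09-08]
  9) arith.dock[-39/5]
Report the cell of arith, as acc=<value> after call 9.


Answer: acc=37141/270

Derivation:
CALL arith.dock[x='91']
RET  -91
CALL datewheel.lastday[]
RET  2123-07-31
CALL arith.reveal[]
RET  -91
CALL arith.quotient[x='-27']
RET  91/27
CALL datewheel.dayname[]
RET  Saturday
CALL datewheel.gapto[d='2122-11-12']
RET  -261
CALL arith.fold[x='77/2']
RET  7007/54
CALL datewheel.markday[d='1944-09-08']
RET  1944-09-08
CALL arith.dock[x='-39/5']
RET  37141/270


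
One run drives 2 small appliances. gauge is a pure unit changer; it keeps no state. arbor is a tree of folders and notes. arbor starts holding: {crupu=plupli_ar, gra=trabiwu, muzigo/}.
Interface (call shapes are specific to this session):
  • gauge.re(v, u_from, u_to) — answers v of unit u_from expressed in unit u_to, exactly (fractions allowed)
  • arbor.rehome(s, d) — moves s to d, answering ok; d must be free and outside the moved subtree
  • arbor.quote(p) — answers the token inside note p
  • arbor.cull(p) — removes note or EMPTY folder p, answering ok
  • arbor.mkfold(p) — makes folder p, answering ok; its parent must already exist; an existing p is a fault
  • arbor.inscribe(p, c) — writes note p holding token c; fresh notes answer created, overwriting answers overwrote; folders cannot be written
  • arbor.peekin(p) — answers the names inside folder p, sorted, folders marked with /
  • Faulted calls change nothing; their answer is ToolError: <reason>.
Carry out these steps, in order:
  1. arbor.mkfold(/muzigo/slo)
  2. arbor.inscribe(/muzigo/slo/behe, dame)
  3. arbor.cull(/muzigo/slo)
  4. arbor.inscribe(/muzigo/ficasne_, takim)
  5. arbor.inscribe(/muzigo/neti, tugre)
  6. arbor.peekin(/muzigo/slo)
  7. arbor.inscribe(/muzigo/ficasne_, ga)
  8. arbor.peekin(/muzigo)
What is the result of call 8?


Do: mkfold[p→/muzigo/slo]
See: ok
Do: inscribe[p→/muzigo/slo/behe; c→dame]
See: created
Do: cull[p→/muzigo/slo]
See: ToolError: not empty
Do: inscribe[p→/muzigo/ficasne_; c→takim]
See: created
Do: inscribe[p→/muzigo/neti; c→tugre]
See: created
Do: peekin[p→/muzigo/slo]
See: [behe]
Do: inscribe[p→/muzigo/ficasne_; c→ga]
See: overwrote
Do: peekin[p→/muzigo]
See: [ficasne_, neti, slo/]

Answer: [ficasne_, neti, slo/]


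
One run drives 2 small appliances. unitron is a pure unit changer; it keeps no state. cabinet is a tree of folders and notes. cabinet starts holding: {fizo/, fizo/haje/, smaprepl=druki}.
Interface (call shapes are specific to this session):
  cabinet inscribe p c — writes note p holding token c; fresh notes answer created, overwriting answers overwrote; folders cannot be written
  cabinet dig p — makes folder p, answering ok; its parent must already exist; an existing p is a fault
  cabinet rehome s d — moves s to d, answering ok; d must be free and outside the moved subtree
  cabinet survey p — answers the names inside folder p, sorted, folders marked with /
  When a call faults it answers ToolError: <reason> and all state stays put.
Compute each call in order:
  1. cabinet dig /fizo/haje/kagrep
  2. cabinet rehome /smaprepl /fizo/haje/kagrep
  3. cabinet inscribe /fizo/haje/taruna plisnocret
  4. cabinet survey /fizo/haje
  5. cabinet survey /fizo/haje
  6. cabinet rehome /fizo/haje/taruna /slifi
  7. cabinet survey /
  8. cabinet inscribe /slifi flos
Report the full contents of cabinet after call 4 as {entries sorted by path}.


==> cabinet dig(p='/fizo/haje/kagrep')
<== ok
==> cabinet rehome(s='/smaprepl', d='/fizo/haje/kagrep')
<== ToolError: exists
==> cabinet inscribe(p='/fizo/haje/taruna', c='plisnocret')
<== created
==> cabinet survey(p='/fizo/haje')
<== [kagrep/, taruna]
==> cabinet survey(p='/fizo/haje')
<== [kagrep/, taruna]
==> cabinet rehome(s='/fizo/haje/taruna', d='/slifi')
<== ok
==> cabinet survey(p='/')
<== [fizo/, slifi, smaprepl]
==> cabinet inscribe(p='/slifi', c='flos')
<== overwrote

Answer: {fizo/, fizo/haje/, fizo/haje/kagrep/, fizo/haje/taruna=plisnocret, smaprepl=druki}


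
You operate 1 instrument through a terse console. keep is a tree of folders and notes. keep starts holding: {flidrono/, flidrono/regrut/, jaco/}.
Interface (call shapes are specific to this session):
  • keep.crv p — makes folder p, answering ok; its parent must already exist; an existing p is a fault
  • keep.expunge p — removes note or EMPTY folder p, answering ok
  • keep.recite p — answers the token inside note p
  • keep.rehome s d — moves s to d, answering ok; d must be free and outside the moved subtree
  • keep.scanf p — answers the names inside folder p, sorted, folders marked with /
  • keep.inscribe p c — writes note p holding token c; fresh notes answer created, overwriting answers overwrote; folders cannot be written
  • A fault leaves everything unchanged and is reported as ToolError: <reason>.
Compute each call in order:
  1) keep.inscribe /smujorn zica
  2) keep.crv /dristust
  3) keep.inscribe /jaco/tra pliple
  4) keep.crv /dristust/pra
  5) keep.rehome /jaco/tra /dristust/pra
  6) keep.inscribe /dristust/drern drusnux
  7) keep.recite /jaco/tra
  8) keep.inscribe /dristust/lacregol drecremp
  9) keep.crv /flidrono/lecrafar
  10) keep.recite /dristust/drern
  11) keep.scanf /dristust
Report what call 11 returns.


I use keep.inscribe(p='/smujorn', c='zica'), — result: created.
Invoking keep.crv(p='/dristust'), and see ok.
I run keep.inscribe(p='/jaco/tra', c='pliple'), and observe created.
I use keep.crv(p='/dristust/pra'), and observe ok.
I run keep.rehome(s='/jaco/tra', d='/dristust/pra'), and get ToolError: exists.
I try keep.inscribe(p='/dristust/drern', c='drusnux'), giving created.
Now I run keep.recite(p='/jaco/tra'), and observe pliple.
I call keep.inscribe(p='/dristust/lacregol', c='drecremp'), → created.
I run keep.crv(p='/flidrono/lecrafar'), giving ok.
I use keep.recite(p='/dristust/drern'), and see drusnux.
I run keep.scanf(p='/dristust'), and get [drern, lacregol, pra/].

Answer: [drern, lacregol, pra/]


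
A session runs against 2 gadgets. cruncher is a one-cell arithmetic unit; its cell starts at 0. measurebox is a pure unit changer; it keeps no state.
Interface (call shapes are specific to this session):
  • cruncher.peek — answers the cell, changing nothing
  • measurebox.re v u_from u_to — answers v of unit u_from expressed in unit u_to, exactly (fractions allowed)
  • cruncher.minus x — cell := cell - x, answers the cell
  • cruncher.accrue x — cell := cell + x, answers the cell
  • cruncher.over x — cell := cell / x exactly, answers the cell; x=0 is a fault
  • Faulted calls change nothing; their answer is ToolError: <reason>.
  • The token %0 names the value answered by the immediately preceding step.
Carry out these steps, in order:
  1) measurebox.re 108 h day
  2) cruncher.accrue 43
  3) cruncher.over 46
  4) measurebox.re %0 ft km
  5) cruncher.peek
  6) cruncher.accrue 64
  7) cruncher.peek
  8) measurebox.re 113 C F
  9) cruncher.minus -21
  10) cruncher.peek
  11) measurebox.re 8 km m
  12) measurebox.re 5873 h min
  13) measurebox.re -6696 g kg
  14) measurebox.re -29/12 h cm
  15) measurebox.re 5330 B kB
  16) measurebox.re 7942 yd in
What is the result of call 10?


Answer: 3953/46

Derivation:
Now I run measurebox.re using v→108, u_from→h, u_to→day, giving 9/2.
I invoke cruncher.accrue using x→43, — result: 43.
Using cruncher.over using x→46, yielding 43/46.
Invoking measurebox.re using v→%0, u_from→ft, u_to→km: 16383/57500000.
Then cruncher.peek(), which returns 43/46.
I run cruncher.accrue using x→64, — result: 2987/46.
Calling cruncher.peek, which returns 2987/46.
I try measurebox.re using v→113, u_from→C, u_to→F, which returns 1177/5.
I run cruncher.minus using x→-21, and see 3953/46.
Now I run cruncher.peek(), and see 3953/46.
I use measurebox.re using v→8, u_from→km, u_to→m, and see 8000.
I call measurebox.re using v→5873, u_from→h, u_to→min, → 352380.
I try measurebox.re using v→-6696, u_from→g, u_to→kg, and get -837/125.
Using measurebox.re using v→-29/12, u_from→h, u_to→cm, giving ToolError: incompatible units.
Calling measurebox.re using v→5330, u_from→B, u_to→kB, and get 533/100.
I try measurebox.re using v→7942, u_from→yd, u_to→in, which returns 285912.
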